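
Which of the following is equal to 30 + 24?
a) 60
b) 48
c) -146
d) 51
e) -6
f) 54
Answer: f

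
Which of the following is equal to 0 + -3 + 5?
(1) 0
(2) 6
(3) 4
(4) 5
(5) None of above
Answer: 5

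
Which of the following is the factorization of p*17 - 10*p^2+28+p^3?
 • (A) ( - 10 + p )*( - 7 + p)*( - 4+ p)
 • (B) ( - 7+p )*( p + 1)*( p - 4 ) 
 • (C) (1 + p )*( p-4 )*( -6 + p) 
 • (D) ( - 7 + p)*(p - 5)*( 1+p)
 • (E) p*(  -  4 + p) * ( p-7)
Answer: B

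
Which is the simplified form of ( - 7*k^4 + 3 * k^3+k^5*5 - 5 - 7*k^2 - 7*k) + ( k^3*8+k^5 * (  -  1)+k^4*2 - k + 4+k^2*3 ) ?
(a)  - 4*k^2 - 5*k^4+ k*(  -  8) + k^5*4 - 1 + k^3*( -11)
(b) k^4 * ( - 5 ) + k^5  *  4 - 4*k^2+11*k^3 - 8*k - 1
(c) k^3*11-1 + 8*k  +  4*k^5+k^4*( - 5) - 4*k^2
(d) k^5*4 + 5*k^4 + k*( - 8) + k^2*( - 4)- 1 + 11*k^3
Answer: b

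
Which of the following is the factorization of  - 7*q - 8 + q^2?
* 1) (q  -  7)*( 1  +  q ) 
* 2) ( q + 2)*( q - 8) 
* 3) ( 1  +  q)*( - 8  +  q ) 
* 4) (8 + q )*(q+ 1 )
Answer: 3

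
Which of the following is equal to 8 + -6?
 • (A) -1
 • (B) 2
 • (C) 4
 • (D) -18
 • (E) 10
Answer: B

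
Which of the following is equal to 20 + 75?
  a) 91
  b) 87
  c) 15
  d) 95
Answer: d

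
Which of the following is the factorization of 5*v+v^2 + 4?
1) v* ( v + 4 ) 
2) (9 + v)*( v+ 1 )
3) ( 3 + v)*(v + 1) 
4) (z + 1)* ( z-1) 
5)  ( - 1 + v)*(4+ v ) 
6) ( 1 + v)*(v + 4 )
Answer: 6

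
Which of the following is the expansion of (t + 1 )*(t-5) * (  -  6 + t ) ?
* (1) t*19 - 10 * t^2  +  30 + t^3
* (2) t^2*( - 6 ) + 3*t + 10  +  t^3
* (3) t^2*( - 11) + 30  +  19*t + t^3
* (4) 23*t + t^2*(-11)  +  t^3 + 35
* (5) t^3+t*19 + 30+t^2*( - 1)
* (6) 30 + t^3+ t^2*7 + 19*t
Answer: 1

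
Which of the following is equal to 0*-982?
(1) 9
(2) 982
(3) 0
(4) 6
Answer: 3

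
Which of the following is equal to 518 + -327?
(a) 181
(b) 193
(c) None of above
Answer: c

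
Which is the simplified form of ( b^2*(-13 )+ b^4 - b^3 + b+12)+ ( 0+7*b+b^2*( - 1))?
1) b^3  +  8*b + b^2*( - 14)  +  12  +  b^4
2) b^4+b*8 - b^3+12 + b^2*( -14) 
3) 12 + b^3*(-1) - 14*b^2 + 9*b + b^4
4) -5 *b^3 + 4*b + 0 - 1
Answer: 2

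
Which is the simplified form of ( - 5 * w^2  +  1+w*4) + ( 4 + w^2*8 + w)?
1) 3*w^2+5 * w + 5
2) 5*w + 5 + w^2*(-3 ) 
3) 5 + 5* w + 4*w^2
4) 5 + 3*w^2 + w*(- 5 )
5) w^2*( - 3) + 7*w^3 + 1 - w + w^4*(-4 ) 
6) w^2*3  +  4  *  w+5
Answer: 1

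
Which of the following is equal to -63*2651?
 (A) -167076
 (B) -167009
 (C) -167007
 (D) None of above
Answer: D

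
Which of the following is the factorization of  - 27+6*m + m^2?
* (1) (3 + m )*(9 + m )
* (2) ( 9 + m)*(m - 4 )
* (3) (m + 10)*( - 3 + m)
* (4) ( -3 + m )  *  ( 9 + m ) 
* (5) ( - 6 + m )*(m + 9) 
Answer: 4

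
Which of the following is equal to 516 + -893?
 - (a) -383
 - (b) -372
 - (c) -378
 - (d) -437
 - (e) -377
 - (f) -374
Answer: e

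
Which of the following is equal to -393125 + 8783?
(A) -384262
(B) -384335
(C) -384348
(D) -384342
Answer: D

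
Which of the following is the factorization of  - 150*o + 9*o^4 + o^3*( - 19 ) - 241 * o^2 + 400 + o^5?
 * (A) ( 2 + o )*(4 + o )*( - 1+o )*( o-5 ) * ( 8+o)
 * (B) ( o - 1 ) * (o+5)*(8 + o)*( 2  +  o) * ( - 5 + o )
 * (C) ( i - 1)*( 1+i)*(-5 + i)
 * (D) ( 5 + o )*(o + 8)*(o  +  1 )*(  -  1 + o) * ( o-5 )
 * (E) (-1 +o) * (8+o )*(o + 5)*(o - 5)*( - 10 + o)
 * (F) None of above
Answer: B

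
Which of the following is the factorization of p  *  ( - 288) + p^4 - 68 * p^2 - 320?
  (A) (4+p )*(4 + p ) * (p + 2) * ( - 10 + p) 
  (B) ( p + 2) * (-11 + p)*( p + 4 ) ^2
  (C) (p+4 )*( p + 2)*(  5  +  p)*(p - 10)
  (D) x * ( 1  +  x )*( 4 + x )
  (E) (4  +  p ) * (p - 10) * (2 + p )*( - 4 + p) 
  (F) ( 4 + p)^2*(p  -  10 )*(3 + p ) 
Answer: A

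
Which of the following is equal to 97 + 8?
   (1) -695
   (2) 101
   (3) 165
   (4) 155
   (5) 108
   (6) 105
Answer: 6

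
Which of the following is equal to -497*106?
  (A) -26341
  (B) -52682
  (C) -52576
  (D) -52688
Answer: B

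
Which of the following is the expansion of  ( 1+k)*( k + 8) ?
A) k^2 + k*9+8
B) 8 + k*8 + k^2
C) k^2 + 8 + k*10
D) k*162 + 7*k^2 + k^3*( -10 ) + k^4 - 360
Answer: A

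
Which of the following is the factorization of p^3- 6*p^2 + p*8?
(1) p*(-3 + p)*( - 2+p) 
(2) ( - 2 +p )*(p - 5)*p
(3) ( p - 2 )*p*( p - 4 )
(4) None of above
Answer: 3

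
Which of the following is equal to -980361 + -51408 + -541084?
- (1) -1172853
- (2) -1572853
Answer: 2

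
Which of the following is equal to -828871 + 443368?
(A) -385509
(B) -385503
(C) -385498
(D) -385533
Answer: B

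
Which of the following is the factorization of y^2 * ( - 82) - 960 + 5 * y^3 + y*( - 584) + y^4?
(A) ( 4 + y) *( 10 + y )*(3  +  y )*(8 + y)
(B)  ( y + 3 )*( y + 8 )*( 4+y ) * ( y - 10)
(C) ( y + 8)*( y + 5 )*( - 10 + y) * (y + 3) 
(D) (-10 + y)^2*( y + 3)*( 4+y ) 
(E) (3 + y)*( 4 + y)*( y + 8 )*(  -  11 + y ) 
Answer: B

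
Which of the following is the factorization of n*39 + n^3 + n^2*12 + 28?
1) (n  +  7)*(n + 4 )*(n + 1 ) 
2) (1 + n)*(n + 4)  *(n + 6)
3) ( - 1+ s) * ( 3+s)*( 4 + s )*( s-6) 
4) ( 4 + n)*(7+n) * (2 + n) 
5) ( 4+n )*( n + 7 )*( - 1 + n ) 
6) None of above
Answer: 1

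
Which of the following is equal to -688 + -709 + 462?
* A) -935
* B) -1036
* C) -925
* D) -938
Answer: A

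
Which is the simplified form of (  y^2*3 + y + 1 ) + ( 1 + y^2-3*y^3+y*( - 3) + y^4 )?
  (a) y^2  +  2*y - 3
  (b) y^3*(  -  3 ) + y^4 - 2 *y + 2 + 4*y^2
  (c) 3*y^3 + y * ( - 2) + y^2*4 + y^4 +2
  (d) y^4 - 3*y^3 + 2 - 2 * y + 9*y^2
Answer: b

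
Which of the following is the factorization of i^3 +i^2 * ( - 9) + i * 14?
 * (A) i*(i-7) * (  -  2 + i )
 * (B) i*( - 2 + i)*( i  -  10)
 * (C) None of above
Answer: A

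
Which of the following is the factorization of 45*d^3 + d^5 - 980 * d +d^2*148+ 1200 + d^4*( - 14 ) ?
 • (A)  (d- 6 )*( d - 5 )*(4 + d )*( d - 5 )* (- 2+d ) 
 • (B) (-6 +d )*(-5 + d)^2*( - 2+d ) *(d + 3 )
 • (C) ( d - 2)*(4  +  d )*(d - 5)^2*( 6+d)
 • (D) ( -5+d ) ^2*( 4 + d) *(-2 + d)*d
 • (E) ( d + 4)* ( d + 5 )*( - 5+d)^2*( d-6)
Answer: A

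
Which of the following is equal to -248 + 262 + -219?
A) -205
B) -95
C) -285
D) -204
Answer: A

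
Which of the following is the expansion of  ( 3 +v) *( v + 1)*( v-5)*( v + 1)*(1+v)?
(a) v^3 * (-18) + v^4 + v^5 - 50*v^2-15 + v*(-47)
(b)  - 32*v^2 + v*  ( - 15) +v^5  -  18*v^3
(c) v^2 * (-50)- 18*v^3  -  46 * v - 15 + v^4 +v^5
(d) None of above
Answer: a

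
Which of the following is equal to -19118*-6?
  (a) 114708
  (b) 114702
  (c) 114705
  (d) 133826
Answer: a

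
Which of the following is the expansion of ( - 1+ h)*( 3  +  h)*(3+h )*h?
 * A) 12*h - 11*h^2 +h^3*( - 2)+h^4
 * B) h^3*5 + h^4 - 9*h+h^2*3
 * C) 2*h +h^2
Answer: B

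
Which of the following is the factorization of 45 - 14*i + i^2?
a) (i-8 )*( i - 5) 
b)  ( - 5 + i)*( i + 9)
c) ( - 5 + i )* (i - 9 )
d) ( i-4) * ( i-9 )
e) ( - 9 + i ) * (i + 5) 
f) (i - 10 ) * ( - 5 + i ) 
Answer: c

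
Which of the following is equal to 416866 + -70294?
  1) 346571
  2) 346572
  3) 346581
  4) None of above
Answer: 2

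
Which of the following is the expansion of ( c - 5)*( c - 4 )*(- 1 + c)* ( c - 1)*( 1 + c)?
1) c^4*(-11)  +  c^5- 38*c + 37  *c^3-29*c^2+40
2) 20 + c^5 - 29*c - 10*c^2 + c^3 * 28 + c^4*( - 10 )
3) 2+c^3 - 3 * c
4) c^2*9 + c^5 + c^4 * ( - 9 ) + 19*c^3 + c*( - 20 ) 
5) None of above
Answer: 2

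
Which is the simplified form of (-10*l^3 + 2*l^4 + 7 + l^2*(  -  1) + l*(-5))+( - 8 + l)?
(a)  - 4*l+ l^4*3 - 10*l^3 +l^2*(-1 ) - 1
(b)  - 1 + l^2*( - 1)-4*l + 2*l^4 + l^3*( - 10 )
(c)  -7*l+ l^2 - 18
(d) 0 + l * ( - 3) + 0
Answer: b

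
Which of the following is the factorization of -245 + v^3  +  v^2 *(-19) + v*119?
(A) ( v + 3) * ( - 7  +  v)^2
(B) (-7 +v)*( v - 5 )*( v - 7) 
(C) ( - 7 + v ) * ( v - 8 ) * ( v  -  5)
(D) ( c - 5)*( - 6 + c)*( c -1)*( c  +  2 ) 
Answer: B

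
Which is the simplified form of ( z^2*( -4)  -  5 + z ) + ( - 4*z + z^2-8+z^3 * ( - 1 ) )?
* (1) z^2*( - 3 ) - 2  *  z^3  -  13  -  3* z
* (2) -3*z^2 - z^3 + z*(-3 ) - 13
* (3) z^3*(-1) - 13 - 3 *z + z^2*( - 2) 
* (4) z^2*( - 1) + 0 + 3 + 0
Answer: 2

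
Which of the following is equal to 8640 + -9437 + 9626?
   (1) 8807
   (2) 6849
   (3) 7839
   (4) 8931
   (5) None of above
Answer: 5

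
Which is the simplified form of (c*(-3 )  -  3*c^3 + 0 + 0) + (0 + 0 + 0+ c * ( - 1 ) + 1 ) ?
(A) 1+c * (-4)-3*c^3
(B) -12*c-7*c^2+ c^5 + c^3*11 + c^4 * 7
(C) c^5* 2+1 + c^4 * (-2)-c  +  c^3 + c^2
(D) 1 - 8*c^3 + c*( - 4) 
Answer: A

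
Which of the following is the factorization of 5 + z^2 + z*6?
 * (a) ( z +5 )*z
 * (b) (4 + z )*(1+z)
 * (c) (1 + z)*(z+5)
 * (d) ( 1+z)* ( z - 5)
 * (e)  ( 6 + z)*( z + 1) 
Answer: c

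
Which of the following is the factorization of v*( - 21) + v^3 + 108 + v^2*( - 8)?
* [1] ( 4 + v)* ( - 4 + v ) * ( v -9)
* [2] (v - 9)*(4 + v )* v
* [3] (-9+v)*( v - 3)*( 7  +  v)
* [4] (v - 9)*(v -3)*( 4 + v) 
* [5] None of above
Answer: 4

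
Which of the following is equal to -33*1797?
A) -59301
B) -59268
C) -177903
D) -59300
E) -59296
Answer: A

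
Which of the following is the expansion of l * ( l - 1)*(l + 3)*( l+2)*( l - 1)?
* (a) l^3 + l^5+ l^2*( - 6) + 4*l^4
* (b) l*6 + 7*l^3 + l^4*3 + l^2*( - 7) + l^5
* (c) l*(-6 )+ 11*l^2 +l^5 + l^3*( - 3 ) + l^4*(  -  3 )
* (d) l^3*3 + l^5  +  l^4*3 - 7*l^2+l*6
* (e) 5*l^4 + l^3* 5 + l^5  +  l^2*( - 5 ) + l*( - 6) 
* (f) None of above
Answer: f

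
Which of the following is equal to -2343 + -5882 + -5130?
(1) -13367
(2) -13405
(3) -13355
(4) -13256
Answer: 3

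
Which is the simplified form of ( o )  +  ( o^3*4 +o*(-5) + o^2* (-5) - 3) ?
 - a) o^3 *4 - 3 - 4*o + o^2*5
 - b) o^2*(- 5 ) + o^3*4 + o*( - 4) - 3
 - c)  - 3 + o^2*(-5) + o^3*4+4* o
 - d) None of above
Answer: b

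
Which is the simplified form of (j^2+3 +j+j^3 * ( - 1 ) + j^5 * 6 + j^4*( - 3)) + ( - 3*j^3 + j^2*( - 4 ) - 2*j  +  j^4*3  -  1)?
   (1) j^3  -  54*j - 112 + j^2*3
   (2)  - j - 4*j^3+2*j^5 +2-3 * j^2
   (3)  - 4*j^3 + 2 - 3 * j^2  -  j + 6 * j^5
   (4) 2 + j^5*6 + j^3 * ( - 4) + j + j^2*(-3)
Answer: 3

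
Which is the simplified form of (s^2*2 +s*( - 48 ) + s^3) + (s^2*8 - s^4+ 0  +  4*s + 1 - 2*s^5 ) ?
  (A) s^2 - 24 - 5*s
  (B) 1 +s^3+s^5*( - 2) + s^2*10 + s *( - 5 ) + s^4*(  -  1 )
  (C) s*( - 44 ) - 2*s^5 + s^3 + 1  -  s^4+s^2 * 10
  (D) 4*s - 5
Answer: C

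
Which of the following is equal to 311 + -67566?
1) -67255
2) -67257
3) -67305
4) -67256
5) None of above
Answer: 1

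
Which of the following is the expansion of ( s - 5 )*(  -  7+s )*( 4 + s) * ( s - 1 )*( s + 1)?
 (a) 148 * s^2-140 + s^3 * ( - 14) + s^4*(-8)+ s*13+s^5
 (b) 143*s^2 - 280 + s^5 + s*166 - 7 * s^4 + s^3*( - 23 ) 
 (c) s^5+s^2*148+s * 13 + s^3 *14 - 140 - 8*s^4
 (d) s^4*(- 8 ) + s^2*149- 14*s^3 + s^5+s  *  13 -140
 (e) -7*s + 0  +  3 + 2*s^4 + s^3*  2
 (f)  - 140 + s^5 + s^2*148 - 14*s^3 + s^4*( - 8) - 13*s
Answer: a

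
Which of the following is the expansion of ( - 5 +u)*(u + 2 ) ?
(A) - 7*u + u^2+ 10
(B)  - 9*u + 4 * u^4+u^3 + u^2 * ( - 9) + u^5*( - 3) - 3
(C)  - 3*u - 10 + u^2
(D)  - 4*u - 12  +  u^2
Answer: C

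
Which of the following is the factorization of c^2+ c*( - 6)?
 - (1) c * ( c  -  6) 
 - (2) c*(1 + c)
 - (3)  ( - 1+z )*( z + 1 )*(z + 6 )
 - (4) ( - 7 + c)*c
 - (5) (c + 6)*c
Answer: 1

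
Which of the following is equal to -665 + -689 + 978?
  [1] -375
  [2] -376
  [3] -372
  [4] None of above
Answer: 2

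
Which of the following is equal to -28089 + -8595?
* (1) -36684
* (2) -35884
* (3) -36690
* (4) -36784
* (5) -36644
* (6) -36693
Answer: 1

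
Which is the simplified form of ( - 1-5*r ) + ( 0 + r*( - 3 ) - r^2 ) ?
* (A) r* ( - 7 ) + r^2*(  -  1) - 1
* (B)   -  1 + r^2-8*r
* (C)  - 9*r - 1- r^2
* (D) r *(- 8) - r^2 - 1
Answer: D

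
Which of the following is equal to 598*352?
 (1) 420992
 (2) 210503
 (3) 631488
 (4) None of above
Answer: 4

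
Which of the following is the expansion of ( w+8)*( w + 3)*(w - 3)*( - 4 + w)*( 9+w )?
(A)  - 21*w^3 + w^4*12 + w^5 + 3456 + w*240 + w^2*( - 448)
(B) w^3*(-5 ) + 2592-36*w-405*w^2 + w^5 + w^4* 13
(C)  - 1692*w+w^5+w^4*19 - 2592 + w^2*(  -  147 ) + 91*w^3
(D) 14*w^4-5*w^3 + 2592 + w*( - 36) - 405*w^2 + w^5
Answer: B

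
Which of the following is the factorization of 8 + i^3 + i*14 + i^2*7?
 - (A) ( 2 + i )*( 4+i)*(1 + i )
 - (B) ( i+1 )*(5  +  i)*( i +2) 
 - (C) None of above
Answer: A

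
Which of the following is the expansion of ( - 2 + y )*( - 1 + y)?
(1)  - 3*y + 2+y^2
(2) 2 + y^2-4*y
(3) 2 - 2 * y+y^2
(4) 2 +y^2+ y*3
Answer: 1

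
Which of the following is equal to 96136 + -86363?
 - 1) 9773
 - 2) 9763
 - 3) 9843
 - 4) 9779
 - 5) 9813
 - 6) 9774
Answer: 1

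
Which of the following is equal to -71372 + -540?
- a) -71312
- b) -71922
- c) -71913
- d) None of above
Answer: d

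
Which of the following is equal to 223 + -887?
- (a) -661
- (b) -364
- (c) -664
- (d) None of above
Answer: c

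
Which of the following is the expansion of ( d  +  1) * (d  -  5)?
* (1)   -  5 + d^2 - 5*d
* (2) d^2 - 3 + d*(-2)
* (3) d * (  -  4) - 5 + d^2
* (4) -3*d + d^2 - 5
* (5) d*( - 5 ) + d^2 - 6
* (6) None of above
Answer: 3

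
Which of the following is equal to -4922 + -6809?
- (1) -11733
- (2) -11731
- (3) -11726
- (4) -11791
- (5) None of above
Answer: 2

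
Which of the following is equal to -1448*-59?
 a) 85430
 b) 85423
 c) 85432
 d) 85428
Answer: c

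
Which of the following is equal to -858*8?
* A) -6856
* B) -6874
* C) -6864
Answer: C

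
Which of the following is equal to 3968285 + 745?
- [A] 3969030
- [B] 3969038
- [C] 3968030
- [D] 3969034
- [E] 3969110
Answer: A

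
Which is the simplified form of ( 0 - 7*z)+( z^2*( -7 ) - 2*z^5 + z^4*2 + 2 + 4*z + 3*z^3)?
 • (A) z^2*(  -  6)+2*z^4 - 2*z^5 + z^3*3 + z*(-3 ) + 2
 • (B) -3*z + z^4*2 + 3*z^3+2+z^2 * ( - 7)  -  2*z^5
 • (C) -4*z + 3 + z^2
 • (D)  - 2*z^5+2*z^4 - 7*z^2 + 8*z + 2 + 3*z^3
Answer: B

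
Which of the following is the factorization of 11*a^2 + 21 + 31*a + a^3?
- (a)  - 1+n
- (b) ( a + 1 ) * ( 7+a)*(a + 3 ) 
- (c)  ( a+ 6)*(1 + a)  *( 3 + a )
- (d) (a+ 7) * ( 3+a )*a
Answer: b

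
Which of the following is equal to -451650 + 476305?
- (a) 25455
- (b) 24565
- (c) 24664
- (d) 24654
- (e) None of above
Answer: e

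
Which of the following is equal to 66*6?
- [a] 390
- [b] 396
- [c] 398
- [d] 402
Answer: b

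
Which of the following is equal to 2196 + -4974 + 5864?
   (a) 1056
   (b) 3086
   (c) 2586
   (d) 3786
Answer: b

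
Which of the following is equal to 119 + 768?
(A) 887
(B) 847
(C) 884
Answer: A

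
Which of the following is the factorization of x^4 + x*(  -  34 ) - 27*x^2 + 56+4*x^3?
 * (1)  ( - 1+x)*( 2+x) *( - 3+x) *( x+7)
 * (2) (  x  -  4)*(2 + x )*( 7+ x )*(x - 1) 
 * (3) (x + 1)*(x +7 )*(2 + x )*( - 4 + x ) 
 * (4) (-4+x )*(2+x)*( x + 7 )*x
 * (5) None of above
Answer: 2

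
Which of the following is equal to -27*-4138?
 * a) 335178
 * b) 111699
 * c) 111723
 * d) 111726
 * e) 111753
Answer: d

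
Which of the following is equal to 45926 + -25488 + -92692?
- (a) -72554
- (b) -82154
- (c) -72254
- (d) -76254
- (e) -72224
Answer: c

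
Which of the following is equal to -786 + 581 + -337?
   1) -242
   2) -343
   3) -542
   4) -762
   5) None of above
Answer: 3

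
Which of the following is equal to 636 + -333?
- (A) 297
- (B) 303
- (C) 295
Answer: B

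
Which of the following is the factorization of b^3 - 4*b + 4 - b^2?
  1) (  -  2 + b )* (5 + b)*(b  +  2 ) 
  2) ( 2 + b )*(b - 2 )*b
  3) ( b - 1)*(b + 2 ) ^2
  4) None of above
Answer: 4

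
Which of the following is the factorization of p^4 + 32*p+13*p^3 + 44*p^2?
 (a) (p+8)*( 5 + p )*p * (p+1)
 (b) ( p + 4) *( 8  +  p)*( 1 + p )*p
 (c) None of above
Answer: b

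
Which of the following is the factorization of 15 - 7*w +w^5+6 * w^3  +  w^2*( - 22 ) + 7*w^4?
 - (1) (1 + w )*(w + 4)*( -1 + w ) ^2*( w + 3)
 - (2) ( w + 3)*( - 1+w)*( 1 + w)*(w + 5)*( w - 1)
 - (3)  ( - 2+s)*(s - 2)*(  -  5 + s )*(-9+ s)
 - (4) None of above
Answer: 2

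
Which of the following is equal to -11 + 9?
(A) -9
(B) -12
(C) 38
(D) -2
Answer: D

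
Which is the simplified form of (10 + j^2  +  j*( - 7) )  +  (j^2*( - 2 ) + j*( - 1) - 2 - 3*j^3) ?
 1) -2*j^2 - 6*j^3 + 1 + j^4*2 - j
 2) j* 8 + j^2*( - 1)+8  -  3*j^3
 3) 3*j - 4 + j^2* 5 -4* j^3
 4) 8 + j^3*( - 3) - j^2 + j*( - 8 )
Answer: 4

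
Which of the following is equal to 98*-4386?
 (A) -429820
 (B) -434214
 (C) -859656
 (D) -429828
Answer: D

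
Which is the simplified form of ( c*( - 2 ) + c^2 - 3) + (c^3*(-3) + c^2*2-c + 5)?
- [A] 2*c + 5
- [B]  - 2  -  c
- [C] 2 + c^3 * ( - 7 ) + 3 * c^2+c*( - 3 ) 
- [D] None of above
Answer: D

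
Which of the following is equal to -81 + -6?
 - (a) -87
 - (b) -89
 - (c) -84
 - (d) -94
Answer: a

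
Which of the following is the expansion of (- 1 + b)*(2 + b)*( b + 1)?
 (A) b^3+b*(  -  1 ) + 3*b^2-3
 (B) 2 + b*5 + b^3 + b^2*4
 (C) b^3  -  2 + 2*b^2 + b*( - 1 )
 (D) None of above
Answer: C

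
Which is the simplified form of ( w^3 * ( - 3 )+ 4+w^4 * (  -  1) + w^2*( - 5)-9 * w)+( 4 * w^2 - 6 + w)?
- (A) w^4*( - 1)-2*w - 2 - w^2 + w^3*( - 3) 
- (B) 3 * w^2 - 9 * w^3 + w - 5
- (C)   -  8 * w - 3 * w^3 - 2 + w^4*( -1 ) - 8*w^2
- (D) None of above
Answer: D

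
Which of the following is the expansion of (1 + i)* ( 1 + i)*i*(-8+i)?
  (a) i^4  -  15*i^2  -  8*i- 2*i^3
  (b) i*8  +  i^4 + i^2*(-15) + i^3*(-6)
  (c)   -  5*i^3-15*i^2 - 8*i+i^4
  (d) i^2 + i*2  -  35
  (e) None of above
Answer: e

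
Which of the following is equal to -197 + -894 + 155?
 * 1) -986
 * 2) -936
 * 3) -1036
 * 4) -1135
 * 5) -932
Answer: 2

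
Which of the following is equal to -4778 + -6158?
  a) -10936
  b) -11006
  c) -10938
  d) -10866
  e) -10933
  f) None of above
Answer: a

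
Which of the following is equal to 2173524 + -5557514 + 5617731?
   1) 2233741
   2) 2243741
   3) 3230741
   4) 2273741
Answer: 1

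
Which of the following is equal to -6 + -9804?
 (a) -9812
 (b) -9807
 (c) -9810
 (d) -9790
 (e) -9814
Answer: c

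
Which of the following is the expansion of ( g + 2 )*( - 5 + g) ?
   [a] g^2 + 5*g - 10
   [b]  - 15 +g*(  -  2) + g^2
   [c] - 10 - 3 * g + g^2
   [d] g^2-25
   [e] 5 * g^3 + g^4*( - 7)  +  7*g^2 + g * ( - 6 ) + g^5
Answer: c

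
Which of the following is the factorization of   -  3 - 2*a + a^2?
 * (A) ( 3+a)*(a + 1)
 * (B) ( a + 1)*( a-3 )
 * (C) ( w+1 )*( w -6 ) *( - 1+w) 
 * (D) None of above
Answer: B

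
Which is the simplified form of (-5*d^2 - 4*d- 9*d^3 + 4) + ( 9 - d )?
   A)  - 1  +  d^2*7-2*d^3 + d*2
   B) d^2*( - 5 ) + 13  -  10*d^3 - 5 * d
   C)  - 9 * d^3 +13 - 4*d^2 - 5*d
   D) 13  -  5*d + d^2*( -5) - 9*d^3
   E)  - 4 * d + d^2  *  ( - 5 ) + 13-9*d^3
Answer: D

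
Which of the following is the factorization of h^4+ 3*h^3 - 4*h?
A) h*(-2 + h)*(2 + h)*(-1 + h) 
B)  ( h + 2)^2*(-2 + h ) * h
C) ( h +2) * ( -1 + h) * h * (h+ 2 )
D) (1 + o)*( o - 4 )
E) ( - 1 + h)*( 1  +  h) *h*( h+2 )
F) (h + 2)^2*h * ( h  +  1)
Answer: C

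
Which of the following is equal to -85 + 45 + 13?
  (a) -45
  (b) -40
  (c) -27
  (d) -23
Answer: c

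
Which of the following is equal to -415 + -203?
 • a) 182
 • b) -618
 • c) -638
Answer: b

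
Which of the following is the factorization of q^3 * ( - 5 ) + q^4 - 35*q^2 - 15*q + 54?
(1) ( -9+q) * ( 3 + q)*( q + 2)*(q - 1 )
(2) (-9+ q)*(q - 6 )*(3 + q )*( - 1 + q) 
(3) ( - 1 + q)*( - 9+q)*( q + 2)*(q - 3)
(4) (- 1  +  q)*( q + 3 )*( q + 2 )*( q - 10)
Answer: 1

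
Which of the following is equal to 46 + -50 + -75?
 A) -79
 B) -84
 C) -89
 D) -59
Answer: A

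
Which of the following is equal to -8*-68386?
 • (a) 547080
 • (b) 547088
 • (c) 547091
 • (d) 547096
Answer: b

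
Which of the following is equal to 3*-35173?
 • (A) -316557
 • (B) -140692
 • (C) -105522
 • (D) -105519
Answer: D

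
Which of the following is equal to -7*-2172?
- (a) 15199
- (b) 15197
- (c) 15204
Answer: c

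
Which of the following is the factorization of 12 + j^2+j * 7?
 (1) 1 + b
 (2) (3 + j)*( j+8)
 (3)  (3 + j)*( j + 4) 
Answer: 3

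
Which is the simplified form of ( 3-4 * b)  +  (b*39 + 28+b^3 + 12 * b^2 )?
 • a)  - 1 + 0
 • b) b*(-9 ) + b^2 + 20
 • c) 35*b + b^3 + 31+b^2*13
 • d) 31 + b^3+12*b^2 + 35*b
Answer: d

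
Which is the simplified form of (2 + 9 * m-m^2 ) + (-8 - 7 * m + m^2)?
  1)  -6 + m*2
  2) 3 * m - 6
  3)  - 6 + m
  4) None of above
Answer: 1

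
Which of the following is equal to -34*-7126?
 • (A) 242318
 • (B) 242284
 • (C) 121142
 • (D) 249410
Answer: B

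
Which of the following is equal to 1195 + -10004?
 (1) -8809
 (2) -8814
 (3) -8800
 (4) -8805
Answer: 1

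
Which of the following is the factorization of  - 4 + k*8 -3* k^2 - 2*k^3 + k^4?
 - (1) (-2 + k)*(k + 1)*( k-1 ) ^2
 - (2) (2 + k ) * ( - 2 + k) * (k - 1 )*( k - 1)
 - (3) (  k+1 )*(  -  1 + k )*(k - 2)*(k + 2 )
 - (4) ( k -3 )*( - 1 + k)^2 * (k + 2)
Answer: 2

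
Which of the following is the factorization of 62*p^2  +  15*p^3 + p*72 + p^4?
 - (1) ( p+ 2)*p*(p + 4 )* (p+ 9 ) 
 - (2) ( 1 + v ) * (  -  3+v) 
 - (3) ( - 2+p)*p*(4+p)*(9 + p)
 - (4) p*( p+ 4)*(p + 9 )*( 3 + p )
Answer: 1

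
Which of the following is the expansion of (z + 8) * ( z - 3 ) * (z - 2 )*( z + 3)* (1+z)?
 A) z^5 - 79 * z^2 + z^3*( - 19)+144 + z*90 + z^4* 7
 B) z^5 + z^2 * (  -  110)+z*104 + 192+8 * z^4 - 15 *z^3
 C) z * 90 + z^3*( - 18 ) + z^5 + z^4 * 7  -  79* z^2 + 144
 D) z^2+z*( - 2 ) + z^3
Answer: A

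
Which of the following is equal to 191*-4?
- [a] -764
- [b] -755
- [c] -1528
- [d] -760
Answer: a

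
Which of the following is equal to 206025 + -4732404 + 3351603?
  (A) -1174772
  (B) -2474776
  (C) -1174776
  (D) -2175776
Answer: C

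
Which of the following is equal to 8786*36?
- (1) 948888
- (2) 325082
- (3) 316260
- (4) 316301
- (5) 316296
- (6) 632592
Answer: 5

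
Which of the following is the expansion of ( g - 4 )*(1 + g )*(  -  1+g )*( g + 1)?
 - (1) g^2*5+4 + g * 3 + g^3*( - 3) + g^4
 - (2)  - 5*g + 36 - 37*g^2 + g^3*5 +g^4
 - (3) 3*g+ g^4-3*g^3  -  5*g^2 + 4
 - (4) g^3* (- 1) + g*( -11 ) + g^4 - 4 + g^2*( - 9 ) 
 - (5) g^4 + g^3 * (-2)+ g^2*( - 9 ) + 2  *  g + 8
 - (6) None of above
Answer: 3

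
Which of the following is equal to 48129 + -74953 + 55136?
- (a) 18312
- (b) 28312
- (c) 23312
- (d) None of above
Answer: b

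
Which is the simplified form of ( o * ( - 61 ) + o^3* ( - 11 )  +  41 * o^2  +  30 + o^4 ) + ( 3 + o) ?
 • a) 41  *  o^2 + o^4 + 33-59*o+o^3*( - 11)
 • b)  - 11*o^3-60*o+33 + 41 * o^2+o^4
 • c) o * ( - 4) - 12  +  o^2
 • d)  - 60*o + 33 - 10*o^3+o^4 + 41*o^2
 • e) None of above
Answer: b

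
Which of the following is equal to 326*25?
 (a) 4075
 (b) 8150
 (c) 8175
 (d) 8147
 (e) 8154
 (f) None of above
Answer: b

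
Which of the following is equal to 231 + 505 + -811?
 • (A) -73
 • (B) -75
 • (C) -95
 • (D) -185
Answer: B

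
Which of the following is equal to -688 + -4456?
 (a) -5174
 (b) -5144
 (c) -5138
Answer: b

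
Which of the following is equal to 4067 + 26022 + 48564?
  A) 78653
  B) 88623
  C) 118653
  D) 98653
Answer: A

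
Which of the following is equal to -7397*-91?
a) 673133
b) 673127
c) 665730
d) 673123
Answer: b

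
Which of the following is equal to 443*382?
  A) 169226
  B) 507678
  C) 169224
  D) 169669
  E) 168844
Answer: A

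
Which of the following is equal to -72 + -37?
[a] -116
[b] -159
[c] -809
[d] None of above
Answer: d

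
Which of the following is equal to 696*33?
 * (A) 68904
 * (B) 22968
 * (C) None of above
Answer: B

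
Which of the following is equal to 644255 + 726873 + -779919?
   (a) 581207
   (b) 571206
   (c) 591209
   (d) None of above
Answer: c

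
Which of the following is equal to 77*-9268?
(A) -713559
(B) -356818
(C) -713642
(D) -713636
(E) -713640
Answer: D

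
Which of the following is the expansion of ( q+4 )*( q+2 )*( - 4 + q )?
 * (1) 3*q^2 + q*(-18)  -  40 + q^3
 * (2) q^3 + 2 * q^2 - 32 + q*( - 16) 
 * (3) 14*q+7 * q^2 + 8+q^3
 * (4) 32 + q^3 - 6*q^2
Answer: 2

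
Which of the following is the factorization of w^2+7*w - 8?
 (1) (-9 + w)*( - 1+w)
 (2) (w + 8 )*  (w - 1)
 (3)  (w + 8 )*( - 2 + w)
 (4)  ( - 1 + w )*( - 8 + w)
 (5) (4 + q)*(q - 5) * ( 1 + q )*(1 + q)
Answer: 2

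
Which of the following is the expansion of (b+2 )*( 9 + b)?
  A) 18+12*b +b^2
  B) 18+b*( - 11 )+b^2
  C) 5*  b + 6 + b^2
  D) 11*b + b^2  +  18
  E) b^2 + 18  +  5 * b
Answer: D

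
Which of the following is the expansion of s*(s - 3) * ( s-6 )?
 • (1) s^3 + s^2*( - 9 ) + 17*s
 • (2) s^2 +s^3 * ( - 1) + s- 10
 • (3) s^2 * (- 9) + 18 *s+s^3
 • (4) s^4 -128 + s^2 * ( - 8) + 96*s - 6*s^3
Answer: 3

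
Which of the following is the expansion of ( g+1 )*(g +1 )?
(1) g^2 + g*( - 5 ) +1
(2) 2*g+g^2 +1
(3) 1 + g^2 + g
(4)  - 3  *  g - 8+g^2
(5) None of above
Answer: 2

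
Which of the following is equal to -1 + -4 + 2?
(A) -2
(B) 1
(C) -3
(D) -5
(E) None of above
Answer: C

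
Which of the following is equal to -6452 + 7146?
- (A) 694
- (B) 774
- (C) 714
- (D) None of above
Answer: A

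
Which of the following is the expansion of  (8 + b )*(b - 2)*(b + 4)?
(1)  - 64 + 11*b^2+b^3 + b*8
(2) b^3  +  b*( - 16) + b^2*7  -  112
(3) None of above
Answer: 3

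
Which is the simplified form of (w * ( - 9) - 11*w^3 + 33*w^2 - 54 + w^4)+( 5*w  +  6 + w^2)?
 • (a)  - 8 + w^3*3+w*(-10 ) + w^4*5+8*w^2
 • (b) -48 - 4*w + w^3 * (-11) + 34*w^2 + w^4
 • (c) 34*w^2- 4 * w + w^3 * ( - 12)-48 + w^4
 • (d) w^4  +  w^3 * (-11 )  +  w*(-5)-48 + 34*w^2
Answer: b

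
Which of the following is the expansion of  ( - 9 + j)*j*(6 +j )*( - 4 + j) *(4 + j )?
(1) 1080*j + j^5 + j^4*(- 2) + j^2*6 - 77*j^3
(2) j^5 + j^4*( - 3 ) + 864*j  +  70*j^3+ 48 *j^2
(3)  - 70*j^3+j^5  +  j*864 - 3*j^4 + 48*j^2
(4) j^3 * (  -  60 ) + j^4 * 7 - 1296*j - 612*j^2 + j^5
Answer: 3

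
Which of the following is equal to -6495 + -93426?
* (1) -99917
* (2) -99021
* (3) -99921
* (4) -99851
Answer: 3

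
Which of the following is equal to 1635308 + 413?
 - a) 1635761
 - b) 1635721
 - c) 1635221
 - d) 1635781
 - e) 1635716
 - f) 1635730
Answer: b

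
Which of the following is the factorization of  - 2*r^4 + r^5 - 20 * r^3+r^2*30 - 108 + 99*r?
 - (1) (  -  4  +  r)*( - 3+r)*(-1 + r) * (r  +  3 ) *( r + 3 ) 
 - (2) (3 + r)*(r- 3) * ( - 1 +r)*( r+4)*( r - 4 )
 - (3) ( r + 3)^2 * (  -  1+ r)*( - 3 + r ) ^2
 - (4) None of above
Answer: 1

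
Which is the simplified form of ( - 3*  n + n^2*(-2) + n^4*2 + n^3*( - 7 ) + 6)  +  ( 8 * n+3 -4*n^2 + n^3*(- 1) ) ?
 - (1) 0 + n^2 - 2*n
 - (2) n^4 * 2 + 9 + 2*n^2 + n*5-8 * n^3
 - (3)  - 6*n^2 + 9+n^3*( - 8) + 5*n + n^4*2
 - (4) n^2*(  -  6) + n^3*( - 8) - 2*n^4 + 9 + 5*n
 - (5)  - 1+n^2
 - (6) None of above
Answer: 3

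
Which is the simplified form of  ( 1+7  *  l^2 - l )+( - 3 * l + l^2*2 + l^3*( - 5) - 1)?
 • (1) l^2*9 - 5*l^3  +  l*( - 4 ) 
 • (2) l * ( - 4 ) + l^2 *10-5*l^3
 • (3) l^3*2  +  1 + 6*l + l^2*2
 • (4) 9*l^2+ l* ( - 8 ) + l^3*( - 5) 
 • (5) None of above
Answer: 1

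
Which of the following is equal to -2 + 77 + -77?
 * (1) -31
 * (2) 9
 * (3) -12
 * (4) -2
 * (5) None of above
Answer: 4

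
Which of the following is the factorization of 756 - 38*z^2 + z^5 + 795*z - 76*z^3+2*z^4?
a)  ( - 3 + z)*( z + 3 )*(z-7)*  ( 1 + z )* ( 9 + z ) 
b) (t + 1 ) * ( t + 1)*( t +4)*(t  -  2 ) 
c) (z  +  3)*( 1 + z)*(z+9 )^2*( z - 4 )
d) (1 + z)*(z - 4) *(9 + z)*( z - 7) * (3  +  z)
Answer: d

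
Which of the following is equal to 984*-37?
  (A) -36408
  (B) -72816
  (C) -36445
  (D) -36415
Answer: A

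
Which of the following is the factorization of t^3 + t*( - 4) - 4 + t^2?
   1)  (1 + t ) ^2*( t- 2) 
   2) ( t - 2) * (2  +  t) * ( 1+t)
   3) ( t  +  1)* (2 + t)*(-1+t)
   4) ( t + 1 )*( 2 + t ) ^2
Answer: 2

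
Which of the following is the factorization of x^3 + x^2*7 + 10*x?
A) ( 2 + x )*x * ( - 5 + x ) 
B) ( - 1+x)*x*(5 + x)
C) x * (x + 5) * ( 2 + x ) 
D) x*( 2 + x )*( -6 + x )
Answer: C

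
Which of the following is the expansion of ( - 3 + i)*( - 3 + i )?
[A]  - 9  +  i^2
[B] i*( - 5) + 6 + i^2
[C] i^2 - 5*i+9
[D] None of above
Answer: D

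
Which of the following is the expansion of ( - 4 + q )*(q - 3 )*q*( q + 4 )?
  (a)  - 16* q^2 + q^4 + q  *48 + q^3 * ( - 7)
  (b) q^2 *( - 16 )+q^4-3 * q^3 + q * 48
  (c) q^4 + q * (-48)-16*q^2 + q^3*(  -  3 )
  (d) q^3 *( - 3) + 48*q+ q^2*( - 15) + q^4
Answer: b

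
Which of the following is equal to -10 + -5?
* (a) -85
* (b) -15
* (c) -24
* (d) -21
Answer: b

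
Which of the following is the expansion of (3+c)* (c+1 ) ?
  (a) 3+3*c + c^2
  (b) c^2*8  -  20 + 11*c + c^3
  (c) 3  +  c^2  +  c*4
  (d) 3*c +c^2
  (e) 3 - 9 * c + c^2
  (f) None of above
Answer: c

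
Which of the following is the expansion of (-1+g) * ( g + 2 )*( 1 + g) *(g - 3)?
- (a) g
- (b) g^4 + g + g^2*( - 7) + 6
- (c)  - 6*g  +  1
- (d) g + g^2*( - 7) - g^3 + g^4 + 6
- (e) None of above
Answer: d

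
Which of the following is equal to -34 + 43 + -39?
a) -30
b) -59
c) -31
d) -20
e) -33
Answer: a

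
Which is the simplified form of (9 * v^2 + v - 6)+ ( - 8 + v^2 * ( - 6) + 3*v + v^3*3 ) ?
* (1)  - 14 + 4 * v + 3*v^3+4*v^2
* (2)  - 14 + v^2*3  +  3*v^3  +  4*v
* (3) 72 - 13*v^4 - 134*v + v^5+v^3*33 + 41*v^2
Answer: 2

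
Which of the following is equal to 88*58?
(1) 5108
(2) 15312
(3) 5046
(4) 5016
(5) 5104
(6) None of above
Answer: 5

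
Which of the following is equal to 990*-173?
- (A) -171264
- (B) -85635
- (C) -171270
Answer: C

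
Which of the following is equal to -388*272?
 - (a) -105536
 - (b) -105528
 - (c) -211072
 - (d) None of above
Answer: a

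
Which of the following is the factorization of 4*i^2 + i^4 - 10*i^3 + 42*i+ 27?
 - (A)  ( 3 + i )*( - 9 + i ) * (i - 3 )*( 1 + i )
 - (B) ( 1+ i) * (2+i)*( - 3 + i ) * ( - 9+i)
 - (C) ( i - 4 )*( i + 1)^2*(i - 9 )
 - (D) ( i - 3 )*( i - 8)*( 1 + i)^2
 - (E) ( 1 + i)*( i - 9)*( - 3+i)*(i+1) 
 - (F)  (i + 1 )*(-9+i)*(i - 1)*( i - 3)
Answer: E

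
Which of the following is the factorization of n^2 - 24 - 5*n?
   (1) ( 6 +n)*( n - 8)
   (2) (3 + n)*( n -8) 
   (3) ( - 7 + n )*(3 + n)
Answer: 2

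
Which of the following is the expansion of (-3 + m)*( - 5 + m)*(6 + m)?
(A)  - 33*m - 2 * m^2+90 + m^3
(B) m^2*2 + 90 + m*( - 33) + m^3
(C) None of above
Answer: A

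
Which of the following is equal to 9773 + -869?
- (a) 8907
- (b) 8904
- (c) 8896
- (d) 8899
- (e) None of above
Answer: b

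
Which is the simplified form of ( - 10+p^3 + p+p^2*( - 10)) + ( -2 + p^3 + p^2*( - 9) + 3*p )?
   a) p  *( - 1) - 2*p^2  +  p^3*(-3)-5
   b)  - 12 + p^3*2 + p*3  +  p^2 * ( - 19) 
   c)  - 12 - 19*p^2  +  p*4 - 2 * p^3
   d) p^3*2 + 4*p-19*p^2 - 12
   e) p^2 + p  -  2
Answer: d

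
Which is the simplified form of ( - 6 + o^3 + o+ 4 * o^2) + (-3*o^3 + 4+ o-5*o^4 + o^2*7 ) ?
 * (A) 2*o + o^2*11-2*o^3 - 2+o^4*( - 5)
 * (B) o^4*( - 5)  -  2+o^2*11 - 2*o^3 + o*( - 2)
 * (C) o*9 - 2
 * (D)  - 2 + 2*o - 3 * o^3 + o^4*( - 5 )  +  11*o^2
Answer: A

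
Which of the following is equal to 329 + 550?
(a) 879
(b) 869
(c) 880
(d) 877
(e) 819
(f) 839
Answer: a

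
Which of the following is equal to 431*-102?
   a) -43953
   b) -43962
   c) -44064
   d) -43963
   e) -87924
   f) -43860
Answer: b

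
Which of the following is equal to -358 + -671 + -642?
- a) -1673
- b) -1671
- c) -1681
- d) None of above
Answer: b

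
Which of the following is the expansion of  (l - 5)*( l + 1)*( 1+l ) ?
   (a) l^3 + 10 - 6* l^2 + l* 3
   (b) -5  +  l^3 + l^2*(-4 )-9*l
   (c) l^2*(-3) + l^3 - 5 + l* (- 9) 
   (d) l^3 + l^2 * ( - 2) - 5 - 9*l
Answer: c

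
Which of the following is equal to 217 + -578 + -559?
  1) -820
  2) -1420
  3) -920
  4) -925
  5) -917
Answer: 3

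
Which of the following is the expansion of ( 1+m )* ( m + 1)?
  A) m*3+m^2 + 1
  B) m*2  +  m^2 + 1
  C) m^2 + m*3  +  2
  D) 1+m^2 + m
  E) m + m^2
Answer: B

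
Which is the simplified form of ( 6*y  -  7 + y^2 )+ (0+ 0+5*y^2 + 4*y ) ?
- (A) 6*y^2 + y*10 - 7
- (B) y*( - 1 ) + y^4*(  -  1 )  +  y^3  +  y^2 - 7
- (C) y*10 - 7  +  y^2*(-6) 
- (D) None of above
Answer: A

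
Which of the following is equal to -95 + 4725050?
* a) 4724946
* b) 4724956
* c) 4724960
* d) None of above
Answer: d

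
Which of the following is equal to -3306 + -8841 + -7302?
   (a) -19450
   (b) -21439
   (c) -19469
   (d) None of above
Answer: d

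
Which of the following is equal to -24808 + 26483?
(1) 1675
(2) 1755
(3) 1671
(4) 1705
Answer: 1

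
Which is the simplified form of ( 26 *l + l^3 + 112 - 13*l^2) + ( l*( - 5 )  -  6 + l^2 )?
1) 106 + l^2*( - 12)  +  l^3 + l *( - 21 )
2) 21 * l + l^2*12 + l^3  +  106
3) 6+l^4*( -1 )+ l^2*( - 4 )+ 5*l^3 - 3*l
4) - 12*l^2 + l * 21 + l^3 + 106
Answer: 4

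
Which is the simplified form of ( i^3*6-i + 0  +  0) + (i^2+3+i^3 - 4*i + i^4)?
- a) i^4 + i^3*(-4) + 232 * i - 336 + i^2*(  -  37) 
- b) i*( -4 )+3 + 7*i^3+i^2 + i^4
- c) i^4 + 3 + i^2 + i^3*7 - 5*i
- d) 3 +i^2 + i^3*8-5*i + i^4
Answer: c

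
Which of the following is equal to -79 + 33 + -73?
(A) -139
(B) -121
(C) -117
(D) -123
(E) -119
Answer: E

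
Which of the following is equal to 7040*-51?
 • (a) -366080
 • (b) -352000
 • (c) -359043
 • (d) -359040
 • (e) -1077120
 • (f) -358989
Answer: d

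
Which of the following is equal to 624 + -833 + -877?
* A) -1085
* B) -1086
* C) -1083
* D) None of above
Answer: B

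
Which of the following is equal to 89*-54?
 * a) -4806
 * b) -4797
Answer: a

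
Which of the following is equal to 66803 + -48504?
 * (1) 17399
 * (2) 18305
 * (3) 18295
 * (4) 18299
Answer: 4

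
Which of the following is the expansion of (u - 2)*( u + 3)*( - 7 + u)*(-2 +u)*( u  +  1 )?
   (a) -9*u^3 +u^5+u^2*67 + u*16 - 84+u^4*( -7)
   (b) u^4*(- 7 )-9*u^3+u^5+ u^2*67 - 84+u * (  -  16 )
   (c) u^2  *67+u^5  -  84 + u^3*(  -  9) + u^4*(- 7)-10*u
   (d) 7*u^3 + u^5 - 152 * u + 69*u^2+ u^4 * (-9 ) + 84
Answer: b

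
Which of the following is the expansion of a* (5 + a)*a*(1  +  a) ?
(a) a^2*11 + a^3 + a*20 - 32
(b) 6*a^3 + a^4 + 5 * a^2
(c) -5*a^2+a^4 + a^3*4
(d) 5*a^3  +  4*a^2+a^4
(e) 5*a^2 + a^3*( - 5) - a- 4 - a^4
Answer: b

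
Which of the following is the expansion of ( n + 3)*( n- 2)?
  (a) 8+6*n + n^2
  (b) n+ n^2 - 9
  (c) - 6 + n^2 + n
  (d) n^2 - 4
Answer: c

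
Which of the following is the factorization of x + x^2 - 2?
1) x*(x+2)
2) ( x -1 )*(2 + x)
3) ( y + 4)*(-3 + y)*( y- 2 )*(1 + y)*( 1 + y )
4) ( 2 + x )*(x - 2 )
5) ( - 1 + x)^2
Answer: 2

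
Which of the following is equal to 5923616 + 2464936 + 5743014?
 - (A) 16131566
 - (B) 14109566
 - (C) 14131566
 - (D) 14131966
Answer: C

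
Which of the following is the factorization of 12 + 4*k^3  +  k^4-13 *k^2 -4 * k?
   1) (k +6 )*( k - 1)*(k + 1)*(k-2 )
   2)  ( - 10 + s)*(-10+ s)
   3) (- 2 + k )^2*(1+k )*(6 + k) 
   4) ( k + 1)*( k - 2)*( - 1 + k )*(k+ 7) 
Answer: 1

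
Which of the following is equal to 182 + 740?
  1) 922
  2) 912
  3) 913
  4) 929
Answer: 1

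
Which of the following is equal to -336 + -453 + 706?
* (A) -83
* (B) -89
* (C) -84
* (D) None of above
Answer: A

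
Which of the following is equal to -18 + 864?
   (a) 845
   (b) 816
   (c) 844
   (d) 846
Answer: d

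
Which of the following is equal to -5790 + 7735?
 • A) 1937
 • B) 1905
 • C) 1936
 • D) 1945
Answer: D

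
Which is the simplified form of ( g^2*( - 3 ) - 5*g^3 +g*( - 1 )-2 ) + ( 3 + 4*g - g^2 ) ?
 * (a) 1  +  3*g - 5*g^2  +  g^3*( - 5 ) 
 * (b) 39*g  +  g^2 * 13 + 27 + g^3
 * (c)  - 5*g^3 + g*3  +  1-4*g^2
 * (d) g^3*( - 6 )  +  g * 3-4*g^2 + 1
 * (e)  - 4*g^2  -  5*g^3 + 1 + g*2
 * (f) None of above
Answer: c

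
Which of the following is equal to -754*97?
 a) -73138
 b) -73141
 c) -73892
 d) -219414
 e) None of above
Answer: a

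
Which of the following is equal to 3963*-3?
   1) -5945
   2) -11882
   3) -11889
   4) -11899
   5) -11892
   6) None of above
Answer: 3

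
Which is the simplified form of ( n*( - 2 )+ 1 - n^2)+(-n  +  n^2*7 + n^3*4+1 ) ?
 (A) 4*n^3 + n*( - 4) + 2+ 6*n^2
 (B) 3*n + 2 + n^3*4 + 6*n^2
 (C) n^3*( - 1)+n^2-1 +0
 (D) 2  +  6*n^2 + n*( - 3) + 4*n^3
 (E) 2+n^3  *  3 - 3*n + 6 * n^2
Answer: D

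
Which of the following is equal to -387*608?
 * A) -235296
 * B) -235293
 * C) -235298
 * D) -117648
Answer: A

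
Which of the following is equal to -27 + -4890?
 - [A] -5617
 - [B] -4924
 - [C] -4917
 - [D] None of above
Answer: C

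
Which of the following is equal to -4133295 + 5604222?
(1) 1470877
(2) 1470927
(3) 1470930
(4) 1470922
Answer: 2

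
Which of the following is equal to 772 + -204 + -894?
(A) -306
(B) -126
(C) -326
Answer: C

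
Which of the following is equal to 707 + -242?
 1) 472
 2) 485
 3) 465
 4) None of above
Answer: 3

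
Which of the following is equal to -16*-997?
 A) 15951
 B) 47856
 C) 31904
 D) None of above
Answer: D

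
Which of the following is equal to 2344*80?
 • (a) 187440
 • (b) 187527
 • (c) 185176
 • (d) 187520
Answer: d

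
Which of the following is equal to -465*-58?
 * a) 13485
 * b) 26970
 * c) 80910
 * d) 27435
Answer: b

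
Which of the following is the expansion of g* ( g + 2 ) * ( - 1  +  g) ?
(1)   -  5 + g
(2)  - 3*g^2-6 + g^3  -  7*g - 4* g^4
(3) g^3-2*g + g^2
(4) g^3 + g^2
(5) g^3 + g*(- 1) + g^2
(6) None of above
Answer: 3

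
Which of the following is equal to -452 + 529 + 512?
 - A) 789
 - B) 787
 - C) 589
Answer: C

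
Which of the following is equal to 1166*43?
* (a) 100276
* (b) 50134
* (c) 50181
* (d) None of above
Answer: d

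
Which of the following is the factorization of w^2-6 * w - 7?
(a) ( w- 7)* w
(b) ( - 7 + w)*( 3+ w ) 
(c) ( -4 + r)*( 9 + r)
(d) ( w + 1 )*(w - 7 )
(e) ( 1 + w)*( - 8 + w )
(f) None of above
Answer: d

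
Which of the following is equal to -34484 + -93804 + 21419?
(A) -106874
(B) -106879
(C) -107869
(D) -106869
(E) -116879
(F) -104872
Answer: D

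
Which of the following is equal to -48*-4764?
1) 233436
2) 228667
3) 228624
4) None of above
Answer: 4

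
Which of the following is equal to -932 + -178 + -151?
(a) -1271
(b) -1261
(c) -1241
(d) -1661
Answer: b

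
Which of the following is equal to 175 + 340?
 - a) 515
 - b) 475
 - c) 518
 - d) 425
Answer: a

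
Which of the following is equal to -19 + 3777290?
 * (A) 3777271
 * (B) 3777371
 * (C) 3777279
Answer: A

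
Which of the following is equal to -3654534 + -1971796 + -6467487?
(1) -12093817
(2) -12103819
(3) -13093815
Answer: 1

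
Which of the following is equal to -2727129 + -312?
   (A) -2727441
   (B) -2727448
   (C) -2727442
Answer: A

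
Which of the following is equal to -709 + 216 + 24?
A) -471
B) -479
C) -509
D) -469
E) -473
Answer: D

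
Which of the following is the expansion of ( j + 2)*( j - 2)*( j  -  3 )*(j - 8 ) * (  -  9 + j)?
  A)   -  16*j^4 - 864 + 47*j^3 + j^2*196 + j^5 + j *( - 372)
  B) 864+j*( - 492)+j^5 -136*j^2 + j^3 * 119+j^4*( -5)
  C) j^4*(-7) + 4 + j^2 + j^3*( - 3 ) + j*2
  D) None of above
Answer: D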